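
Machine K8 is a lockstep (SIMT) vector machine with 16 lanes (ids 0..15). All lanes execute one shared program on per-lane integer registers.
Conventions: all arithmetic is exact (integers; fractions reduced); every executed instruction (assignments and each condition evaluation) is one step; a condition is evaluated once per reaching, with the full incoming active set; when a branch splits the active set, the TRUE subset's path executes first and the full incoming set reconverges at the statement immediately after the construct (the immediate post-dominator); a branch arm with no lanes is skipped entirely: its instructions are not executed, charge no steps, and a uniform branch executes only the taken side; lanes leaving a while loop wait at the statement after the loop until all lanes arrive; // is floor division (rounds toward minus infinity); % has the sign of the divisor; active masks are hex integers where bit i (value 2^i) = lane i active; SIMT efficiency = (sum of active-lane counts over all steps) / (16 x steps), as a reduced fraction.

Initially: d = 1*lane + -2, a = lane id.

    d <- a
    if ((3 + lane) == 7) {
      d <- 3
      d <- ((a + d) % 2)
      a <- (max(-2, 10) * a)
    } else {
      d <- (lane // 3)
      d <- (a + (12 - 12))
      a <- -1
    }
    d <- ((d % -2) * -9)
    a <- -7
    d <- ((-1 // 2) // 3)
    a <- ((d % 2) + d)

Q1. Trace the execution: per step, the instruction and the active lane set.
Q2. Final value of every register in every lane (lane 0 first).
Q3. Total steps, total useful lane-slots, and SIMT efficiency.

step 0: d <- a                       0xffff
step 1: eval ((3 + lane) == 7)       0xffff
step 2: d <- 3                       0x0010
step 3: d <- ((a + d) % 2)           0x0010
step 4: a <- (max(-2, 10) * a)       0x0010
step 5: d <- (lane // 3)             0xffef
step 6: d <- (a + (12 - 12))         0xffef
step 7: a <- -1                      0xffef
step 8: d <- ((d % -2) * -9)         0xffff
step 9: a <- -7                      0xffff
step 10: d <- ((-1 // 2) // 3)        0xffff
step 11: a <- ((d % 2) + d)           0xffff

Answer: 12 steps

d: -1,-1,-1,-1,-1,-1,-1,-1,-1,-1,-1,-1,-1,-1,-1,-1
a: 0,0,0,0,0,0,0,0,0,0,0,0,0,0,0,0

steps = 12; useful = 144; efficiency = 144/192 = 3/4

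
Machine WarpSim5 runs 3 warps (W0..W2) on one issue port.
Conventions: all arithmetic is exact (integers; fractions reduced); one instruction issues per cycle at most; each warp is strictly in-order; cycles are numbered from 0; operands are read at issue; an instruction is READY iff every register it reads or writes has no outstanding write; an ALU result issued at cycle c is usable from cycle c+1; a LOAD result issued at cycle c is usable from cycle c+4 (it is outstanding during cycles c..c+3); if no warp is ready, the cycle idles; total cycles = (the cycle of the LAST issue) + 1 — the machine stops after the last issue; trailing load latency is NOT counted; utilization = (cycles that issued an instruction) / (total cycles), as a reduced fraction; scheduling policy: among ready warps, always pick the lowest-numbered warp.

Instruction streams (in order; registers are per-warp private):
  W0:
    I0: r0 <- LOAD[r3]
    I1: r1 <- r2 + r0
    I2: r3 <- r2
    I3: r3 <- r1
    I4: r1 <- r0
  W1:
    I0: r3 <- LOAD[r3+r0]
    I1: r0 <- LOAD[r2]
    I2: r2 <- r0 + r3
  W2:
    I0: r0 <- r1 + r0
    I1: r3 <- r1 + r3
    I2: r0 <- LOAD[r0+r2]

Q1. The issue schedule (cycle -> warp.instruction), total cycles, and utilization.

cycle 0: W0.I0
cycle 1: W1.I0
cycle 2: W1.I1
cycle 3: W2.I0
cycle 4: W0.I1
cycle 5: W0.I2
cycle 6: W0.I3
cycle 7: W0.I4
cycle 8: W1.I2
cycle 9: W2.I1
cycle 10: W2.I2

Answer: 11 cycles, utilization 1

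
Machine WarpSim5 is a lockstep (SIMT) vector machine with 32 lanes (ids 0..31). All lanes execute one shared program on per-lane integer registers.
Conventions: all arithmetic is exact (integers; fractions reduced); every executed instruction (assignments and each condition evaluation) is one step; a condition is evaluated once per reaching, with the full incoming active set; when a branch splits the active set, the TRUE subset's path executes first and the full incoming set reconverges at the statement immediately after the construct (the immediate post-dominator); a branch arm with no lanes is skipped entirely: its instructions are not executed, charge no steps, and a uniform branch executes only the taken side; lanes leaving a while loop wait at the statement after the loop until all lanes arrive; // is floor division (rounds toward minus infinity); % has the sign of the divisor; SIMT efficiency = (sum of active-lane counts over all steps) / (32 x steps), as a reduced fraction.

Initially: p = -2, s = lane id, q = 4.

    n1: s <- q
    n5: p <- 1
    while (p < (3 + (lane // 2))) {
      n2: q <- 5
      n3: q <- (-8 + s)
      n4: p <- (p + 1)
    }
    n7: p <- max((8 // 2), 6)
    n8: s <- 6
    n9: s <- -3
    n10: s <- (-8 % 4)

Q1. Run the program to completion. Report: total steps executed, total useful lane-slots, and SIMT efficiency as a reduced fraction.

Answer: 75 steps, 1440 useful, 3/5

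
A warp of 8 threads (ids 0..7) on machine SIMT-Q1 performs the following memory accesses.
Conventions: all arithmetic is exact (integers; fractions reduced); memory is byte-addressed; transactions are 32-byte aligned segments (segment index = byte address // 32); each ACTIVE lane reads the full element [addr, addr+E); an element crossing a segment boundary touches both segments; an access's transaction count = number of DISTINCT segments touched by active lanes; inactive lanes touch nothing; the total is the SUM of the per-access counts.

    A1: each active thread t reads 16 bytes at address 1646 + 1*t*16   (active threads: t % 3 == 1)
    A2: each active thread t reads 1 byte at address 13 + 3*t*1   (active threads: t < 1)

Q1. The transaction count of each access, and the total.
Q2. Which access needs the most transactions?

A1: 5 transactions
A2: 1 transaction

Answer: 5,1; total 6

Answer: A1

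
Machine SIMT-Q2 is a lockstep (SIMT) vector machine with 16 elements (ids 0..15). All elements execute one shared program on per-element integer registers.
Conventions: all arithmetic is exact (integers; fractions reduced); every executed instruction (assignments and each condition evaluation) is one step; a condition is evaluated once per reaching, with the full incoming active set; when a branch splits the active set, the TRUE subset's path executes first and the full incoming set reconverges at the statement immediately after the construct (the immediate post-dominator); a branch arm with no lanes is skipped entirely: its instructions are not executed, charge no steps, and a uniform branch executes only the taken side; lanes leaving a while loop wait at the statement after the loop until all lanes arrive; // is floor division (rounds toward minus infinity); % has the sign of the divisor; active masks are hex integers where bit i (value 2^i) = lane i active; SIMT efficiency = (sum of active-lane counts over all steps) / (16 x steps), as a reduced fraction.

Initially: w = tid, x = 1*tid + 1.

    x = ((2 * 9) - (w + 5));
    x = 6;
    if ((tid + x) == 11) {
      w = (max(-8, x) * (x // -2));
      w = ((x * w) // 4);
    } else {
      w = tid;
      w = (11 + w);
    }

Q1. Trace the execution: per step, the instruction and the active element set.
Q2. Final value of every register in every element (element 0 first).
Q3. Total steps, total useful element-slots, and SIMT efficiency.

step 0: x <- ((2 * 9) - (w + 5))     0xffff
step 1: x <- 6                       0xffff
step 2: eval ((tid + x) == 11)       0xffff
step 3: w <- (max(-8, x) * (x // -2)) 0x0020
step 4: w <- ((x * w) // 4)          0x0020
step 5: w <- tid                     0xffdf
step 6: w <- (11 + w)                0xffdf

Answer: 7 steps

w: 11,12,13,14,15,-27,17,18,19,20,21,22,23,24,25,26
x: 6,6,6,6,6,6,6,6,6,6,6,6,6,6,6,6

steps = 7; useful = 80; efficiency = 80/112 = 5/7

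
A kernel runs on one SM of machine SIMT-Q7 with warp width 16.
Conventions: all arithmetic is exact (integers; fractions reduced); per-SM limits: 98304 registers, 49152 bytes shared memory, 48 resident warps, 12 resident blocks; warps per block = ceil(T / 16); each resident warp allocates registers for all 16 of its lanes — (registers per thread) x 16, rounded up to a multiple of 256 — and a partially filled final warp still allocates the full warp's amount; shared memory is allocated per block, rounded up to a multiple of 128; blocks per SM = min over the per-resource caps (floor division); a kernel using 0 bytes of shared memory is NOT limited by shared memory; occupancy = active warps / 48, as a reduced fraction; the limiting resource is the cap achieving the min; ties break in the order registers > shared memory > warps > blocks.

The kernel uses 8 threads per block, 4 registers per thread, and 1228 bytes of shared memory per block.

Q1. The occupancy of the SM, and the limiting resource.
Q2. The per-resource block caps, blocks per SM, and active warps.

Answer: occupancy 1/4, limited by blocks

registers: 384 blocks
shared memory: 38 blocks
warps: 48 blocks
blocks: 12 blocks

Answer: 12 blocks, 12 active warps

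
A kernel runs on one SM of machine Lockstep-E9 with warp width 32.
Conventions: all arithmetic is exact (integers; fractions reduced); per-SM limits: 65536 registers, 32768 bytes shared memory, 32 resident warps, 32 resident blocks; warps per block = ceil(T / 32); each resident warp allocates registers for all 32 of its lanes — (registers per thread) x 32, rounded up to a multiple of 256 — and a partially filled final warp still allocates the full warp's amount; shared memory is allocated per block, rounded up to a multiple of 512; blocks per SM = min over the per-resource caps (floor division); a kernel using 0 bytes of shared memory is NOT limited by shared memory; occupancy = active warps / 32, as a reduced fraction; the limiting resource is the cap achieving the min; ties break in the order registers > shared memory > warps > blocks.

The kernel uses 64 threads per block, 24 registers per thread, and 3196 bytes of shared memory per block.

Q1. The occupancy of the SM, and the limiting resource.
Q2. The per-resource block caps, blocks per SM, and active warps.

Answer: occupancy 9/16, limited by shared memory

registers: 42 blocks
shared memory: 9 blocks
warps: 16 blocks
blocks: 32 blocks

Answer: 9 blocks, 18 active warps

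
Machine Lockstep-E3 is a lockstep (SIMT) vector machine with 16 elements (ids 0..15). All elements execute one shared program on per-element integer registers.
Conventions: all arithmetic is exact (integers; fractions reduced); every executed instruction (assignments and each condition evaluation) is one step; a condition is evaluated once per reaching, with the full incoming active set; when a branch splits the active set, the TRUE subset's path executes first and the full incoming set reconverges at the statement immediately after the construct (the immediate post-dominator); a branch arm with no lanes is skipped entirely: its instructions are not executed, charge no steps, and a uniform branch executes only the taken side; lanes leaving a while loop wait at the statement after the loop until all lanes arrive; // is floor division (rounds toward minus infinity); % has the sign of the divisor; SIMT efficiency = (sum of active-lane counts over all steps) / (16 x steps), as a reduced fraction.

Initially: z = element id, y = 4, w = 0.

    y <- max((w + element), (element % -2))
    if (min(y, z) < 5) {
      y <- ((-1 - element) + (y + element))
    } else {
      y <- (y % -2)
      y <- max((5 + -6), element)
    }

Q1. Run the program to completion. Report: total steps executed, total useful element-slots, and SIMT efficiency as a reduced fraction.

Answer: 5 steps, 59 useful, 59/80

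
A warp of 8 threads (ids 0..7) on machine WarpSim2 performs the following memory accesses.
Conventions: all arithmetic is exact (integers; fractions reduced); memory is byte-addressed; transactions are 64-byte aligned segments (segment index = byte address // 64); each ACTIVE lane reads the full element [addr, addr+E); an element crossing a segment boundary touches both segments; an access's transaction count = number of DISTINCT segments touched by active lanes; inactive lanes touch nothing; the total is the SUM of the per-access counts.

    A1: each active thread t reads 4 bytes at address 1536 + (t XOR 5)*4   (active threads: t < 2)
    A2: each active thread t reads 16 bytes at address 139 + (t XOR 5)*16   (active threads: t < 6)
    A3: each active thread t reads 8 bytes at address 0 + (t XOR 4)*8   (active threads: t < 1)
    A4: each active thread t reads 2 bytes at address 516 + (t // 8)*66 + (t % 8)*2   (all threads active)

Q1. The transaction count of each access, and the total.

A1: 1 transaction
A2: 3 transactions
A3: 1 transaction
A4: 1 transaction

Answer: 1,3,1,1; total 6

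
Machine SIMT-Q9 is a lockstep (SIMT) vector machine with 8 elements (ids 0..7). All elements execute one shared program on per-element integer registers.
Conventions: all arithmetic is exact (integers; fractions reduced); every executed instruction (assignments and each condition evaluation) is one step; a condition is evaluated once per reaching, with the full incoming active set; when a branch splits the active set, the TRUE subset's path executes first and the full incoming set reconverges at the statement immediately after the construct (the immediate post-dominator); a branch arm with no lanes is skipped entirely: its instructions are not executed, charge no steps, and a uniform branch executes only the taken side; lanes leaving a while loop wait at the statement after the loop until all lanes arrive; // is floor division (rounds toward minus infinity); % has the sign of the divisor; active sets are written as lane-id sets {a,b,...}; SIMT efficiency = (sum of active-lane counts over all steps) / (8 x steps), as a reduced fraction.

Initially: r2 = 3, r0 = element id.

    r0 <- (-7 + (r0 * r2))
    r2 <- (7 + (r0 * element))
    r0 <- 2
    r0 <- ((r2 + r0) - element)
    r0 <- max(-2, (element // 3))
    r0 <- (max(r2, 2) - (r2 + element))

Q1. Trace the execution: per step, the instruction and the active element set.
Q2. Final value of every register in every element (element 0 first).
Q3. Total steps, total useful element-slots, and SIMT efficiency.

step 0: r0 <- (-7 + (r0 * r2))       {0,1,2,3,4,5,6,7}
step 1: r2 <- (7 + (r0 * element))   {0,1,2,3,4,5,6,7}
step 2: r0 <- 2                      {0,1,2,3,4,5,6,7}
step 3: r0 <- ((r2 + r0) - element)  {0,1,2,3,4,5,6,7}
step 4: r0 <- max(-2, (element // 3)) {0,1,2,3,4,5,6,7}
step 5: r0 <- (max(r2, 2) - (r2 + element)) {0,1,2,3,4,5,6,7}

Answer: 6 steps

r2: 7,3,5,13,27,47,73,105
r0: 0,-1,-2,-3,-4,-5,-6,-7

steps = 6; useful = 48; efficiency = 48/48 = 1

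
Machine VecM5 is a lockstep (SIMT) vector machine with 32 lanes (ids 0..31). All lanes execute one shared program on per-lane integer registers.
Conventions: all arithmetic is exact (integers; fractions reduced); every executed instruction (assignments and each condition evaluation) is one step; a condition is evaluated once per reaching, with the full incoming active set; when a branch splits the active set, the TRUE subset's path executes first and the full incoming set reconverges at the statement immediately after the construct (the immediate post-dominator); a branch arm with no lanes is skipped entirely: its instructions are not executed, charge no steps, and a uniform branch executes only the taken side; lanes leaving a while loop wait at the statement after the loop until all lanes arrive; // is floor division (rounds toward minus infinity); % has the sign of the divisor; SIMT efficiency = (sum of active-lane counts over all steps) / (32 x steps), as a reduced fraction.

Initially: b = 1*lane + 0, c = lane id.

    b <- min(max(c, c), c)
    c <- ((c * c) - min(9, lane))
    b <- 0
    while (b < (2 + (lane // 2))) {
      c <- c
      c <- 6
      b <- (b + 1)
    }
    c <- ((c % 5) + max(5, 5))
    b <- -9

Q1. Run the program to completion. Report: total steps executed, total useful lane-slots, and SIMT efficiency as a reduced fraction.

Answer: 74 steps, 1408 useful, 22/37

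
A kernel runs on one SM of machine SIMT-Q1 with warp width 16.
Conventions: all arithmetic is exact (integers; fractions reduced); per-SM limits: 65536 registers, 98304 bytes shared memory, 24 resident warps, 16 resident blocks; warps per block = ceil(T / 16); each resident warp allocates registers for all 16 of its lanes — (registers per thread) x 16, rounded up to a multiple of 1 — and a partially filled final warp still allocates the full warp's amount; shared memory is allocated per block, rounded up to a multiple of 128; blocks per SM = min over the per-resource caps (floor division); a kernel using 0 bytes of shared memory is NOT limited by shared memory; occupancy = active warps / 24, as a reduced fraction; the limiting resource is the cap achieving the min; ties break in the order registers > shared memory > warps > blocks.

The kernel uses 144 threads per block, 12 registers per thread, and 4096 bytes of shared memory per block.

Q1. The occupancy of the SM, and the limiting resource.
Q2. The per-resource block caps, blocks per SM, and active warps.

Answer: occupancy 3/4, limited by warps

registers: 37 blocks
shared memory: 24 blocks
warps: 2 blocks
blocks: 16 blocks

Answer: 2 blocks, 18 active warps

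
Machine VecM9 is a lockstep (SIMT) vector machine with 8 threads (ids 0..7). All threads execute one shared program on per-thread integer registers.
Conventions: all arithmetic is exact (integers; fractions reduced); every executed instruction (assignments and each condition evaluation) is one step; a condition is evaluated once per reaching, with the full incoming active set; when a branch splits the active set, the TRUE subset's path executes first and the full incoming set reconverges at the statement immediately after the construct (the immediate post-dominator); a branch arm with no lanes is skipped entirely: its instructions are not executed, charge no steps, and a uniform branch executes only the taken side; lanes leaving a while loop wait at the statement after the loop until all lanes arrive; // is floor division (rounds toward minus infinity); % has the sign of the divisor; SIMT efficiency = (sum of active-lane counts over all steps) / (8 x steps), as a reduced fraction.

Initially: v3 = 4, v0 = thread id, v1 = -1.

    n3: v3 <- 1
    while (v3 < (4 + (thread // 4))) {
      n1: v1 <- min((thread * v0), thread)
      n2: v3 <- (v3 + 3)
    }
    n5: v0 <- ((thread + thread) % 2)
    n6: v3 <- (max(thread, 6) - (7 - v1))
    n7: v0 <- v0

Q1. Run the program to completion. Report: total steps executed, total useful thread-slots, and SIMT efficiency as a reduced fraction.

Answer: 11 steps, 76 useful, 19/22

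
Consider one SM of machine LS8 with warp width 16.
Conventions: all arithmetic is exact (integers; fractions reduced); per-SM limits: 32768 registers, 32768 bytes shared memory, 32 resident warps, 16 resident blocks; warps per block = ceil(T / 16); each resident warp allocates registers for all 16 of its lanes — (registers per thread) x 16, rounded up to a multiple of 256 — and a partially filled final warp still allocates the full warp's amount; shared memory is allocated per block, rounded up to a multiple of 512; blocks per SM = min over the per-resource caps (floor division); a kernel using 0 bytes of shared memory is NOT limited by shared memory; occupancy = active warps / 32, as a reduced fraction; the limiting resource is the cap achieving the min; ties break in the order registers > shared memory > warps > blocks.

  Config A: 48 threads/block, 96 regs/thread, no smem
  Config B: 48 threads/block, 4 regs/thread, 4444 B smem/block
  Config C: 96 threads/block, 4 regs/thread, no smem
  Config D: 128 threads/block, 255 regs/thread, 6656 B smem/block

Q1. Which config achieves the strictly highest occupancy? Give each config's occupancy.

occupancies: A 21/32, B 21/32, C 15/16, D 1/4

Answer: C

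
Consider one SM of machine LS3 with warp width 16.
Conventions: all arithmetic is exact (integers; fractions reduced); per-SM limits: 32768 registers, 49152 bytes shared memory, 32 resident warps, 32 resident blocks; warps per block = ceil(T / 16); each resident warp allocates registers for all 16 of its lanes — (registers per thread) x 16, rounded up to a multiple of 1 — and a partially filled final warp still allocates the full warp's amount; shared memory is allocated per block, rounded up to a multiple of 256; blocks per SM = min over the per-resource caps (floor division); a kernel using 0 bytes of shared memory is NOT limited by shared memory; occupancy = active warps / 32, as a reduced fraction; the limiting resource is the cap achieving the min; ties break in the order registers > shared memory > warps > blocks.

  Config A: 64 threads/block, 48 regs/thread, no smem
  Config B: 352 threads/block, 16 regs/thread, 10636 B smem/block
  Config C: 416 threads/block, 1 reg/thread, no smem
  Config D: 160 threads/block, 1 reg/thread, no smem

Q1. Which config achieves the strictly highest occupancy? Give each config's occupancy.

occupancies: A 1, B 11/16, C 13/16, D 15/16

Answer: A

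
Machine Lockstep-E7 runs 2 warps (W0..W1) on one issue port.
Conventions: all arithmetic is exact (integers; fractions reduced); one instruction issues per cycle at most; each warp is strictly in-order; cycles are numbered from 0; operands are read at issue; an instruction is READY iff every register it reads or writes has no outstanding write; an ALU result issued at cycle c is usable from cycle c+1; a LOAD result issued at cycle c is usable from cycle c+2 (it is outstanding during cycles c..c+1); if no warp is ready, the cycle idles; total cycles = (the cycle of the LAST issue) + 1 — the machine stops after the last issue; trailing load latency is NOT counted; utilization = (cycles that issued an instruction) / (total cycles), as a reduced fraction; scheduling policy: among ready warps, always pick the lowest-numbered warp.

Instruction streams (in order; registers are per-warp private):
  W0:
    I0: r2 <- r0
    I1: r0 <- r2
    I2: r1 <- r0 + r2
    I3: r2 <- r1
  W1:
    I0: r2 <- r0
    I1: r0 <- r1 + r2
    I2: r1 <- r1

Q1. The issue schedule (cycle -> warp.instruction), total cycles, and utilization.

cycle 0: W0.I0
cycle 1: W0.I1
cycle 2: W0.I2
cycle 3: W0.I3
cycle 4: W1.I0
cycle 5: W1.I1
cycle 6: W1.I2

Answer: 7 cycles, utilization 1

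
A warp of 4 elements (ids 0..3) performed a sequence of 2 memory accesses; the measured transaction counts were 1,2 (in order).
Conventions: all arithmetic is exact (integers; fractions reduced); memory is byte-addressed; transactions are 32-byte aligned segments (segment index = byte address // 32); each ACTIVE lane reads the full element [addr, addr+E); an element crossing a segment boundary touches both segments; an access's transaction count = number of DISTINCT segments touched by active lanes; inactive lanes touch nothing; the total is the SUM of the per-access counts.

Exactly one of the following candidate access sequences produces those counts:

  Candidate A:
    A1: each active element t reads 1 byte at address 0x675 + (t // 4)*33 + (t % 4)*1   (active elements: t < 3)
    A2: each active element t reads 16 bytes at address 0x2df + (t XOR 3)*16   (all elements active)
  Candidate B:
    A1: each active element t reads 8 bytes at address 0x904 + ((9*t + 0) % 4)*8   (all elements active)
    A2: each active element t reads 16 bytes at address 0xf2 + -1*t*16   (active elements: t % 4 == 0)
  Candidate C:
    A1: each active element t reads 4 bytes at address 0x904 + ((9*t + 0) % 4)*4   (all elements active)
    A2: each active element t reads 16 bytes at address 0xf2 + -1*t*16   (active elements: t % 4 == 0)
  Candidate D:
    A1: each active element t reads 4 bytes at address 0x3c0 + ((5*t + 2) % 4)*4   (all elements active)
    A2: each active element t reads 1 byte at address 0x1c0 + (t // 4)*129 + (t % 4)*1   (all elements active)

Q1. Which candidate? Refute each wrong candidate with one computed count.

A: A2 gives 3 transactions, not 2
B: A1 gives 2 transactions, not 1
D: A2 gives 1 transaction, not 2
C: all counts match (1,2)

Answer: C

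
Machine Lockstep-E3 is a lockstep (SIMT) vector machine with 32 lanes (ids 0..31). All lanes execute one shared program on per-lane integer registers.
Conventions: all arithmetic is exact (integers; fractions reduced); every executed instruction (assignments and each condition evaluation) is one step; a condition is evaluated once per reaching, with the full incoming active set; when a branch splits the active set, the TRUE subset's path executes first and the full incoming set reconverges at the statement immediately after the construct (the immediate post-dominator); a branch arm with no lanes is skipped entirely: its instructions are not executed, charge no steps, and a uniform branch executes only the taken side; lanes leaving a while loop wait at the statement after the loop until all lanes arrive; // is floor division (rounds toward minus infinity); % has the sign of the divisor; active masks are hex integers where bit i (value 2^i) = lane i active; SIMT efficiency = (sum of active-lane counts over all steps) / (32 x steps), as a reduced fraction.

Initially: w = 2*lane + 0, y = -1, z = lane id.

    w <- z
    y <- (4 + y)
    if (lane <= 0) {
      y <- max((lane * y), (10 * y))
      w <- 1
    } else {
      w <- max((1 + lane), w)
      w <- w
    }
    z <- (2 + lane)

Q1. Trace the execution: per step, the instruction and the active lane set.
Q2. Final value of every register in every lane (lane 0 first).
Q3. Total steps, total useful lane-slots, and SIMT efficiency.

step 0: w <- z                       0xffffffff
step 1: y <- (4 + y)                 0xffffffff
step 2: eval (lane <= 0)             0xffffffff
step 3: y <- max((lane * y), (10 * y)) 0x00000001
step 4: w <- 1                       0x00000001
step 5: w <- max((1 + lane), w)      0xfffffffe
step 6: w <- w                       0xfffffffe
step 7: z <- (2 + lane)              0xffffffff

Answer: 8 steps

w: 1,2,3,4,5,6,7,8,9,10,11,12,13,14,15,16,17,18,19,20,21,22,23,24,25,26,27,28,29,30,31,32
y: 30,3,3,3,3,3,3,3,3,3,3,3,3,3,3,3,3,3,3,3,3,3,3,3,3,3,3,3,3,3,3,3
z: 2,3,4,5,6,7,8,9,10,11,12,13,14,15,16,17,18,19,20,21,22,23,24,25,26,27,28,29,30,31,32,33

steps = 8; useful = 192; efficiency = 192/256 = 3/4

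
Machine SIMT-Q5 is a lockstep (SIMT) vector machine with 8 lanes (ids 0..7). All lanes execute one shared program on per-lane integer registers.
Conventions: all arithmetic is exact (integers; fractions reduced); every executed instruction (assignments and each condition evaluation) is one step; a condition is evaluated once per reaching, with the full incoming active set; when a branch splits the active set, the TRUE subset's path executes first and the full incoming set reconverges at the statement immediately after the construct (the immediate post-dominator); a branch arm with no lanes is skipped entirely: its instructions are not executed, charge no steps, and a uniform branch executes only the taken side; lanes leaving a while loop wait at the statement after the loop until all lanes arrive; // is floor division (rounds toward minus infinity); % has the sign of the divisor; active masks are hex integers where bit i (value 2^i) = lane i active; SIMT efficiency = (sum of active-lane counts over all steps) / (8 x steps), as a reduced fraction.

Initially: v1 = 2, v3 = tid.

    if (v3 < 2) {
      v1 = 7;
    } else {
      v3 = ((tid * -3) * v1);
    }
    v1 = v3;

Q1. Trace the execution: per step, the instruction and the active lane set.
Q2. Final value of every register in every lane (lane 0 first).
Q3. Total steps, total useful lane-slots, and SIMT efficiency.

step 0: eval (v3 < 2)                0xff
step 1: v1 <- 7                      0x03
step 2: v3 <- ((tid * -3) * v1)      0xfc
step 3: v1 <- v3                     0xff

Answer: 4 steps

v1: 0,1,-12,-18,-24,-30,-36,-42
v3: 0,1,-12,-18,-24,-30,-36,-42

steps = 4; useful = 24; efficiency = 24/32 = 3/4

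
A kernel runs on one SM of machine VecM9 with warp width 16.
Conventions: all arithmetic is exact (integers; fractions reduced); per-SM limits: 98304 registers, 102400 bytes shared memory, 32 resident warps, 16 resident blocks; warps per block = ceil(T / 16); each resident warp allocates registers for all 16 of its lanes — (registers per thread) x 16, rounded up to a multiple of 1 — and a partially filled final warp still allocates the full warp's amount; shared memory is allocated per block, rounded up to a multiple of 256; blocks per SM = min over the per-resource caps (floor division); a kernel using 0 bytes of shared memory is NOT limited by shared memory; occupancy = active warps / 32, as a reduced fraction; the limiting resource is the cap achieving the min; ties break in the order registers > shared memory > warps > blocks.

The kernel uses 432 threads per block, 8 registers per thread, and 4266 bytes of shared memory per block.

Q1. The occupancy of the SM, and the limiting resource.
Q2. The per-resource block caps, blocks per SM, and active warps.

Answer: occupancy 27/32, limited by warps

registers: 28 blocks
shared memory: 23 blocks
warps: 1 block
blocks: 16 blocks

Answer: 1 block, 27 active warps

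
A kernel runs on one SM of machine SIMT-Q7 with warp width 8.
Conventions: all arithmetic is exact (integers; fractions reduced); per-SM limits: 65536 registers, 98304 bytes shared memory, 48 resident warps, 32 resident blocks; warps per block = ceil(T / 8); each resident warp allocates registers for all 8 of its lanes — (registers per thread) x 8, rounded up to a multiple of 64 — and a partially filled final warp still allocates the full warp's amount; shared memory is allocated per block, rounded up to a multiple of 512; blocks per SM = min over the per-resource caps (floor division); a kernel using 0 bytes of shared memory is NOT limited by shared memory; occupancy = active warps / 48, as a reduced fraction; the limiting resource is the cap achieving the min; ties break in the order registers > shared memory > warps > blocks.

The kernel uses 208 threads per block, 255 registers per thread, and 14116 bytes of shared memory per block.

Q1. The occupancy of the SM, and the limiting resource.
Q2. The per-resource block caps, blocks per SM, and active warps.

Answer: occupancy 13/24, limited by registers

registers: 1 block
shared memory: 6 blocks
warps: 1 block
blocks: 32 blocks

Answer: 1 block, 26 active warps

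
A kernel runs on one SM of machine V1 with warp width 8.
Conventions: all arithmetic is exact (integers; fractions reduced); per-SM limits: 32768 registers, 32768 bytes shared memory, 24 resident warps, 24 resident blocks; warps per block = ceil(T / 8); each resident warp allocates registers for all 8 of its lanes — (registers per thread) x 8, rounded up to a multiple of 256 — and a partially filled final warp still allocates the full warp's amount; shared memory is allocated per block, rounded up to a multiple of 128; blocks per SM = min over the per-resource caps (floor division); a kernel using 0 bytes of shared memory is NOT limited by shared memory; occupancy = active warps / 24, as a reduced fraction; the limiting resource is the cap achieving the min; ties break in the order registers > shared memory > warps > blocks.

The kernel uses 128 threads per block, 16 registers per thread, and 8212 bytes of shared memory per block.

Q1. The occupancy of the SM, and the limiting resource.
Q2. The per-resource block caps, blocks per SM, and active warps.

Answer: occupancy 2/3, limited by warps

registers: 8 blocks
shared memory: 3 blocks
warps: 1 block
blocks: 24 blocks

Answer: 1 block, 16 active warps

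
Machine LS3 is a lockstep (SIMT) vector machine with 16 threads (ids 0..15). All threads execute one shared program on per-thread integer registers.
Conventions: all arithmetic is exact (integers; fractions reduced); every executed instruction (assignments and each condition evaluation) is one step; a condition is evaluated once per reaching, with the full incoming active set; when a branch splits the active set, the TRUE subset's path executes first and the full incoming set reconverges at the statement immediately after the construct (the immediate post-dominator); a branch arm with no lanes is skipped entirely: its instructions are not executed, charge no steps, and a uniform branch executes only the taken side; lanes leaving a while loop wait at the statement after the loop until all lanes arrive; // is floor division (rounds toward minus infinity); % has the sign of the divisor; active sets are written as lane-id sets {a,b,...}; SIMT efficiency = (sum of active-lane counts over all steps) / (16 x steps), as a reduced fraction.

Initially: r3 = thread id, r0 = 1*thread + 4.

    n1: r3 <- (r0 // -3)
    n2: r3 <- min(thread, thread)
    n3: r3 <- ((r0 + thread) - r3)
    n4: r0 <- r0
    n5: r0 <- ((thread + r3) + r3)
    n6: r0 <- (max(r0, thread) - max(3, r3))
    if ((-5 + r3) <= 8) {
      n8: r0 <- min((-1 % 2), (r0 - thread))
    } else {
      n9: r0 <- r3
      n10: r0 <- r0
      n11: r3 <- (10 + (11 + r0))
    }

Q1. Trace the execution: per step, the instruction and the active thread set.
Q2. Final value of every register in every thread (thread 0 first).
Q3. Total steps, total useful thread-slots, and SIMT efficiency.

step 0: r3 <- (r0 // -3)             {0,1,2,3,4,5,6,7,8,9,10,11,12,13,14,15}
step 1: r3 <- min(thread, thread)    {0,1,2,3,4,5,6,7,8,9,10,11,12,13,14,15}
step 2: r3 <- ((r0 + thread) - r3)   {0,1,2,3,4,5,6,7,8,9,10,11,12,13,14,15}
step 3: r0 <- r0                     {0,1,2,3,4,5,6,7,8,9,10,11,12,13,14,15}
step 4: r0 <- ((thread + r3) + r3)   {0,1,2,3,4,5,6,7,8,9,10,11,12,13,14,15}
step 5: r0 <- (max(r0, thread) - max(3, r3)) {0,1,2,3,4,5,6,7,8,9,10,11,12,13,14,15}
step 6: eval ((-5 + r3) <= 8)        {0,1,2,3,4,5,6,7,8,9,10,11,12,13,14,15}
step 7: r0 <- min((-1 % 2), (r0 - thread)) {0,1,2,3,4,5,6,7,8,9}
step 8: r0 <- r3                     {10,11,12,13,14,15}
step 9: r0 <- r0                     {10,11,12,13,14,15}
step 10: r3 <- (10 + (11 + r0))       {10,11,12,13,14,15}

Answer: 11 steps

r3: 4,5,6,7,8,9,10,11,12,13,35,36,37,38,39,40
r0: 1,1,1,1,1,1,1,1,1,1,14,15,16,17,18,19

steps = 11; useful = 140; efficiency = 140/176 = 35/44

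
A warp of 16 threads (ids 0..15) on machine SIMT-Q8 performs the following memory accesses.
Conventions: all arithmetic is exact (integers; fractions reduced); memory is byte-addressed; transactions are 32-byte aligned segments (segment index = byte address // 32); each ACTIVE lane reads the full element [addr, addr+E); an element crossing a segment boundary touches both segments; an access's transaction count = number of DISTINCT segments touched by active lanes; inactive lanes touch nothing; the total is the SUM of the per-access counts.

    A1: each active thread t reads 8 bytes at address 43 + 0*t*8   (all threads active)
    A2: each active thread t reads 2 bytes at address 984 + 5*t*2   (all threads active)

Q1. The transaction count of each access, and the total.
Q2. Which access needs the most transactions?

A1: 1 transaction
A2: 6 transactions

Answer: 1,6; total 7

Answer: A2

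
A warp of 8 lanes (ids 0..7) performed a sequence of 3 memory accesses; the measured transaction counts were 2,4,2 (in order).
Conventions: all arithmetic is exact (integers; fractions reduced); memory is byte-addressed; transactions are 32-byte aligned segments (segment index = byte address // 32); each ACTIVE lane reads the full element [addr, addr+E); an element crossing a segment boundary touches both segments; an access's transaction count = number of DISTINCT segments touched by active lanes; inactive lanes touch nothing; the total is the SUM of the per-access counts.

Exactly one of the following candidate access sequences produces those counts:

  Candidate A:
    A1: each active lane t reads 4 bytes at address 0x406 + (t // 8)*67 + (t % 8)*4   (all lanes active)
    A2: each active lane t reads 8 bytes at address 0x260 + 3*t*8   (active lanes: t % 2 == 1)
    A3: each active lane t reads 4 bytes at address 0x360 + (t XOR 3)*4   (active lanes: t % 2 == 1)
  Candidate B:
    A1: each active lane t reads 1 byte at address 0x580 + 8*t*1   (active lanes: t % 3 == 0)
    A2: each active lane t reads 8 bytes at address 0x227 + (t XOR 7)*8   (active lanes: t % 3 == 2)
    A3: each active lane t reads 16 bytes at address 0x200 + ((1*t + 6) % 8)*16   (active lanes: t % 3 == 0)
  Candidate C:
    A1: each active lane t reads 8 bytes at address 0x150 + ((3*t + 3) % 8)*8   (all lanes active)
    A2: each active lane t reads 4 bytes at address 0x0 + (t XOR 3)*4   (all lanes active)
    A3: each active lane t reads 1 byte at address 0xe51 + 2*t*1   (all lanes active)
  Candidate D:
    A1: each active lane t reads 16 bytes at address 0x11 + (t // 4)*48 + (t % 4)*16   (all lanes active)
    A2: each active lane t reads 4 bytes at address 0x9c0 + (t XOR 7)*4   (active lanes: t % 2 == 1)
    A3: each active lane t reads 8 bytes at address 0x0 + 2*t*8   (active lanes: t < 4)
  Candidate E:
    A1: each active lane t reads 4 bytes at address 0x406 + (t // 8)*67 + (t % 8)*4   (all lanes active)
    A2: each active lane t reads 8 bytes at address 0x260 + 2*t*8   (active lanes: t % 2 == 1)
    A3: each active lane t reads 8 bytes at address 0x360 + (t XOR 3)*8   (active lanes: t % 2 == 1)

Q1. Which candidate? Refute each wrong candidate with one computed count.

A: A3 gives 1 transaction, not 2
B: A2 gives 2 transactions, not 4
C: A1 gives 3 transactions, not 2
D: A1 gives 5 transactions, not 2
E: all counts match (2,4,2)

Answer: E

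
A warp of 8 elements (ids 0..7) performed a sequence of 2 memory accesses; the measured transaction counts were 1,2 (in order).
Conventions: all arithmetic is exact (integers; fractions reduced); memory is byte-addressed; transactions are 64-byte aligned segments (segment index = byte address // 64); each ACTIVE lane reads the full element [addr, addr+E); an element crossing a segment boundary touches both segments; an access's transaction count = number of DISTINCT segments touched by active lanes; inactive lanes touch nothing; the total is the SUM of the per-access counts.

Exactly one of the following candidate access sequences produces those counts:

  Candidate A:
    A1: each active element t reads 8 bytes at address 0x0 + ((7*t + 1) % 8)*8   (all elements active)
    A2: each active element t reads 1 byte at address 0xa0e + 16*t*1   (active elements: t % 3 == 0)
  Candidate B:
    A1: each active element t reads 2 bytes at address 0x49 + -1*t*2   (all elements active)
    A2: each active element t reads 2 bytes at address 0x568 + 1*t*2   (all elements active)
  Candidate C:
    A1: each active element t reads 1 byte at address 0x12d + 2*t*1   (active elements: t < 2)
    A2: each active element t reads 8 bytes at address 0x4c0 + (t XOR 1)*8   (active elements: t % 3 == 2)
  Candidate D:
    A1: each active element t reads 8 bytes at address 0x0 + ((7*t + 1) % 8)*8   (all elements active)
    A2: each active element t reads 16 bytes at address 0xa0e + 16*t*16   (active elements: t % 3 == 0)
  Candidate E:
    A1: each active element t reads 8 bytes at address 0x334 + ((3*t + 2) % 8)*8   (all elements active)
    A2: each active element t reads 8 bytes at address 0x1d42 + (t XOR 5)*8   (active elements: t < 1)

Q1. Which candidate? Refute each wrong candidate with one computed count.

B: A1 gives 2 transactions, not 1
C: A2 gives 1 transaction, not 2
D: A2 gives 3 transactions, not 2
E: A1 gives 2 transactions, not 1
A: all counts match (1,2)

Answer: A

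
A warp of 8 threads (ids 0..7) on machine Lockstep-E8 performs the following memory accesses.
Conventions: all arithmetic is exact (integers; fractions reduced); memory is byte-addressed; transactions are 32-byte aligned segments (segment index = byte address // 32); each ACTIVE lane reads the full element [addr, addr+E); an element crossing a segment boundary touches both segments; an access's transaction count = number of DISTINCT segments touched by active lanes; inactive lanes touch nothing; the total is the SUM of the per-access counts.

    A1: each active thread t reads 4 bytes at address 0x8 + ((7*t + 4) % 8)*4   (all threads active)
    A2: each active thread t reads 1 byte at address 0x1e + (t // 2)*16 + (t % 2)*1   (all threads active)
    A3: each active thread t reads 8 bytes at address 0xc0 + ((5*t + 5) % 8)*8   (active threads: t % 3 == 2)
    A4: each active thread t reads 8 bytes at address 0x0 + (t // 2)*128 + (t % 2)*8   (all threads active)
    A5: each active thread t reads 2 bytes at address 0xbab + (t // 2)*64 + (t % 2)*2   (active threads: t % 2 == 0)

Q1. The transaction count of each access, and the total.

A1: 2 transactions
A2: 3 transactions
A3: 1 transaction
A4: 4 transactions
A5: 4 transactions

Answer: 2,3,1,4,4; total 14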